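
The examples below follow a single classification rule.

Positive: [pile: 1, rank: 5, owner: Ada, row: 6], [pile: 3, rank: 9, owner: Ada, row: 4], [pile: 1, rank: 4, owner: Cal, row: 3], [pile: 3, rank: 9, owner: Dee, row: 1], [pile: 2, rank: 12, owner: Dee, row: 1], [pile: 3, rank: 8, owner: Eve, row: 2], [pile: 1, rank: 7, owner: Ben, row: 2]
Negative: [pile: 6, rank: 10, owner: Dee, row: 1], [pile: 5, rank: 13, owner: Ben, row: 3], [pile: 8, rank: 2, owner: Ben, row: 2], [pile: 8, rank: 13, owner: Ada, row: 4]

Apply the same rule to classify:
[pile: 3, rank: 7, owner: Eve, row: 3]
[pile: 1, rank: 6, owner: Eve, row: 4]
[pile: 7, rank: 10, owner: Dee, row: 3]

'Positive' ⟺ pile ≤ 3.
[pile: 3, rank: 7, owner: Eve, row: 3] → pile = 3 → Positive. [pile: 1, rank: 6, owner: Eve, row: 4] → pile = 1 → Positive. [pile: 7, rank: 10, owner: Dee, row: 3] → pile = 7 → Negative.

Positive, Positive, Negative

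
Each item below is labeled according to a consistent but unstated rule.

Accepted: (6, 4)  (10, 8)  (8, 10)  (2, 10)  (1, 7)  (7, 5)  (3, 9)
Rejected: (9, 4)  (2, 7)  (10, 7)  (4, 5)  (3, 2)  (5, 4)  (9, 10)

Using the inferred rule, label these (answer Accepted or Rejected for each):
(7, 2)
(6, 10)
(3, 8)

Rejected, Accepted, Rejected

Comparing the two groups points to one rule — sum is even.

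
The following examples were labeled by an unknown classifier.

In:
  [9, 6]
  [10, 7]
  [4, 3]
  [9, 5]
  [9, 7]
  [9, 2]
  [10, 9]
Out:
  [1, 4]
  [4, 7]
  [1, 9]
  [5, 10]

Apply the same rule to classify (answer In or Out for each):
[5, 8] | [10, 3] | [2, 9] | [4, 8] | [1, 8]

Out, In, Out, Out, Out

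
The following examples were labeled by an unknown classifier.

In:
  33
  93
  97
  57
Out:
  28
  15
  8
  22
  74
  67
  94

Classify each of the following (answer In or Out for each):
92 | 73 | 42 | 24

Out, In, Out, Out

'In' ⟺ ≡ 1 (mod 4).
92 → 92 mod 4 = 0 → Out.
73 → 73 mod 4 = 1 → In.
42 → 42 mod 4 = 2 → Out.
24 → 24 mod 4 = 0 → Out.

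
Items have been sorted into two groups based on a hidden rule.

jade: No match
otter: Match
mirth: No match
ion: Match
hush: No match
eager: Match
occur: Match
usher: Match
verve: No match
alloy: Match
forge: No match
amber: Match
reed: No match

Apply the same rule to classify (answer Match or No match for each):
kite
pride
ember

No match, No match, Match

Comparing the two groups points to one rule — starts with a vowel.
kite: starts with 'k', does not satisfy this → No match.
pride: starts with 'p', does not satisfy this → No match.
ember: starts with 'e', matches → Match.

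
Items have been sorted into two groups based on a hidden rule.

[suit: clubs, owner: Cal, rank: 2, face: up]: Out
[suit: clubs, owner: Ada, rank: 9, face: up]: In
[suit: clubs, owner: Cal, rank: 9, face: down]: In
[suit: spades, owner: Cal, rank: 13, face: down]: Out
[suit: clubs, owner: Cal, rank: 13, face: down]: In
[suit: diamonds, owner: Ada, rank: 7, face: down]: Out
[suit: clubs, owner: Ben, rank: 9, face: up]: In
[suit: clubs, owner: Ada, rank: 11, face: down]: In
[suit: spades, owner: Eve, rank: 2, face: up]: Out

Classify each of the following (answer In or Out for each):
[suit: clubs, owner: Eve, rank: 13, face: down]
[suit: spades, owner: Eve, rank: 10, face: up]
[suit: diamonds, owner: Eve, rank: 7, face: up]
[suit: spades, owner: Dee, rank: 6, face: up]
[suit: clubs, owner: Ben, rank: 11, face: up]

The rule appears to be: suit is clubs AND rank ≥ 7.

In, Out, Out, Out, In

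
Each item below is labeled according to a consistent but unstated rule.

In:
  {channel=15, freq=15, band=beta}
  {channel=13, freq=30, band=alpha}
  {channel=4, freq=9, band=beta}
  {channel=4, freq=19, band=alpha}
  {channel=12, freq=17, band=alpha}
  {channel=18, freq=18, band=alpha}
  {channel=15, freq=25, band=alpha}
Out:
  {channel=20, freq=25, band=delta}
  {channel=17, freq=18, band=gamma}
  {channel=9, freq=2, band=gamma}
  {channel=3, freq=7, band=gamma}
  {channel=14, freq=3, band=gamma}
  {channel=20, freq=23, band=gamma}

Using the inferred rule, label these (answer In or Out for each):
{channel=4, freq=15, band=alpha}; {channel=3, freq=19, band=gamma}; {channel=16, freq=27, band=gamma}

The distinguishing property — band is alpha OR band is beta — holds for all the 'In' cases and none of the 'Out' cases.
{channel=4, freq=15, band=alpha}: band is alpha — fits, so In. {channel=3, freq=19, band=gamma}: band is gamma — doesn't match, so Out. {channel=16, freq=27, band=gamma}: band is gamma — doesn't match, so Out.

In, Out, Out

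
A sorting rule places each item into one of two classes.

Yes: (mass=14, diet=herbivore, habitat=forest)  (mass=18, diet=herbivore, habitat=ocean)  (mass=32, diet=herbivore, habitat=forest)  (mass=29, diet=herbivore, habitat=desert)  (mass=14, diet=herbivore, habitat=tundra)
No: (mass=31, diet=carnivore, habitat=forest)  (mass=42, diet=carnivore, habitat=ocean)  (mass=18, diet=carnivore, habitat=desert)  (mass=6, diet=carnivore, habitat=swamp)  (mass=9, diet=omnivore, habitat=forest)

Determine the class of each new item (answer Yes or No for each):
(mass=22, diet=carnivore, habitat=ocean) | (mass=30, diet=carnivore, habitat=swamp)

No, No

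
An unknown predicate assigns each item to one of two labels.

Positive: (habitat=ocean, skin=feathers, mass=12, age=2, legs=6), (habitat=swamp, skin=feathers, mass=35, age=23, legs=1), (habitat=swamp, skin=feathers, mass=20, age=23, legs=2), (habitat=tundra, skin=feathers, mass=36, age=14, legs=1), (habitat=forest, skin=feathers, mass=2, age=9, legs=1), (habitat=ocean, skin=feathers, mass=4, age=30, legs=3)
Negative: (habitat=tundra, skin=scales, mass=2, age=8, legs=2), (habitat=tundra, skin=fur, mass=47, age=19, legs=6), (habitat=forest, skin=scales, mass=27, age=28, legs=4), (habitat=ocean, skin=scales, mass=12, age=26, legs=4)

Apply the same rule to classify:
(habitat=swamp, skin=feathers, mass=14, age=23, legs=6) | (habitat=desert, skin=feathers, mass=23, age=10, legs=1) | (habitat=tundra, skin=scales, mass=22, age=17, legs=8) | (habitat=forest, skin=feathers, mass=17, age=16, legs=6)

Checking candidate rules against both groups, what survives is: skin is feathers.

Positive, Positive, Negative, Positive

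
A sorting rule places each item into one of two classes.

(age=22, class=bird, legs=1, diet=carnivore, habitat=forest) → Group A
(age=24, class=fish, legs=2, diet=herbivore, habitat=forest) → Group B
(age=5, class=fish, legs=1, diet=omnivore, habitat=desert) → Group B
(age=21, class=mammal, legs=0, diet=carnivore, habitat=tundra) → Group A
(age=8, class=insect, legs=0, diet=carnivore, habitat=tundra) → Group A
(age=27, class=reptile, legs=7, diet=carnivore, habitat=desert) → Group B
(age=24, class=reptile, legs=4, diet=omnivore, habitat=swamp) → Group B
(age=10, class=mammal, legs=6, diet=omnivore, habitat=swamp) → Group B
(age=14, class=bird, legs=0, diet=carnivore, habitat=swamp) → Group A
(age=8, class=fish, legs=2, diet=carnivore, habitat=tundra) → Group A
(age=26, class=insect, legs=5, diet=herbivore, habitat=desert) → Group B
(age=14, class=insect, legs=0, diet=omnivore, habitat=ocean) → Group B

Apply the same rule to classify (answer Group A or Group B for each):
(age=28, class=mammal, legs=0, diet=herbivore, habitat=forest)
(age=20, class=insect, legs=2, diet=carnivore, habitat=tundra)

Group B, Group A

The classifier is using: diet is carnivore AND age ≤ 22.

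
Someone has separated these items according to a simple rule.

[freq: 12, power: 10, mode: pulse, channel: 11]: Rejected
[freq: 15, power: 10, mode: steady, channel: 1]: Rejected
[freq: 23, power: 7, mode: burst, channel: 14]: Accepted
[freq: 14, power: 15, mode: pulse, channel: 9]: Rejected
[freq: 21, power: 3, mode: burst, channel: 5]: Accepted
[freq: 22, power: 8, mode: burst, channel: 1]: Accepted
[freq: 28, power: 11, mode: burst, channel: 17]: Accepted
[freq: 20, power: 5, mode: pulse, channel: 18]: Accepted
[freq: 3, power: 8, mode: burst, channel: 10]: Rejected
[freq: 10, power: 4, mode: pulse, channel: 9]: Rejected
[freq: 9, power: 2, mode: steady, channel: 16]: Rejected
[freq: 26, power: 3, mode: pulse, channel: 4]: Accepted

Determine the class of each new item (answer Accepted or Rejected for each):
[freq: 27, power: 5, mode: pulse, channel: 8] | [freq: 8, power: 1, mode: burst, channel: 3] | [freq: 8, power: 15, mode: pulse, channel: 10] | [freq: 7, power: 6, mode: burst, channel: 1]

Accepted, Rejected, Rejected, Rejected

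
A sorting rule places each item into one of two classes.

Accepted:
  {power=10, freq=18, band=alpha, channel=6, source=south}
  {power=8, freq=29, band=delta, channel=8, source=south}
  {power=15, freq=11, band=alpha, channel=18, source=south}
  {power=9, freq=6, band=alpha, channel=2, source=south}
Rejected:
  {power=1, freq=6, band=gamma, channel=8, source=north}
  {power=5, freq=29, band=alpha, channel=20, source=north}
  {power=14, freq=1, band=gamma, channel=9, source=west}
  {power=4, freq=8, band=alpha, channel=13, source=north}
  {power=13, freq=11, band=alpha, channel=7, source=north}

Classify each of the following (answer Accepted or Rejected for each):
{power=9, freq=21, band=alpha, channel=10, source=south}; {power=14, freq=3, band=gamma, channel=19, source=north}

Accepted, Rejected

The pattern is that an item is 'Accepted' exactly when: source is south.
{power=9, freq=21, band=alpha, channel=10, source=south}: Accepted (source is south).
{power=14, freq=3, band=gamma, channel=19, source=north}: Rejected (source is north).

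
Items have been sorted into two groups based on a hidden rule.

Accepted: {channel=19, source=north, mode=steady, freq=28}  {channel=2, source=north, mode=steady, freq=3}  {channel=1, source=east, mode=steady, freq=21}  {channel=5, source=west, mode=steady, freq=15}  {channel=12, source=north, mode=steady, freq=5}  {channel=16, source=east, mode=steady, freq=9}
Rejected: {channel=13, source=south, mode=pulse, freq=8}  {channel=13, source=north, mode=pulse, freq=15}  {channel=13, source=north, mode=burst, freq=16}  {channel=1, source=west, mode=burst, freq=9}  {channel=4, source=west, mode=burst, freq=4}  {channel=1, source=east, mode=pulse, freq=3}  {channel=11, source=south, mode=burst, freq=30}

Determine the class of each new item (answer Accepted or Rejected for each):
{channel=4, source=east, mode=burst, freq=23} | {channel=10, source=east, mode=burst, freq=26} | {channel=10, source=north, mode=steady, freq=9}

The classifier is using: mode is steady.
{channel=4, source=east, mode=burst, freq=23}: mode is burst, fails this test → Rejected.
{channel=10, source=east, mode=burst, freq=26}: mode is burst, fails this test → Rejected.
{channel=10, source=north, mode=steady, freq=9}: mode is steady, has this property → Accepted.

Rejected, Rejected, Accepted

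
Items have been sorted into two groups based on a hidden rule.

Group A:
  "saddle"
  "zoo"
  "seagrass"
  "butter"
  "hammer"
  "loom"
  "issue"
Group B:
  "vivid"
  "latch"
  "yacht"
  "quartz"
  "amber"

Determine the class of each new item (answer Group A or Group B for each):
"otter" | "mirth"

Group A, Group B

The simplest hypothesis consistent with all the labels is: has a double letter.
Group A: "otter", since 'tt' doubled.
Group B: "mirth", since no doubled letter.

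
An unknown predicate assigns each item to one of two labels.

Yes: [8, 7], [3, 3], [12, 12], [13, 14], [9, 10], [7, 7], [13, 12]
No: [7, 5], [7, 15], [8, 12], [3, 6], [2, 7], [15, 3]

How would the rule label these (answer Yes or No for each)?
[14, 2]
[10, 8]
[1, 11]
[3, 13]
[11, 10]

'Yes' ⟺ |first − second| ≤ 1.
[14, 2]: |14−2| = 12 — doesn't qualify, so No. [10, 8]: |10−8| = 2 — doesn't qualify, so No. [1, 11]: |1−11| = 10 — doesn't qualify, so No. [3, 13]: |3−13| = 10 — doesn't qualify, so No. [11, 10]: |11−10| = 1 — fits, so Yes.

No, No, No, No, Yes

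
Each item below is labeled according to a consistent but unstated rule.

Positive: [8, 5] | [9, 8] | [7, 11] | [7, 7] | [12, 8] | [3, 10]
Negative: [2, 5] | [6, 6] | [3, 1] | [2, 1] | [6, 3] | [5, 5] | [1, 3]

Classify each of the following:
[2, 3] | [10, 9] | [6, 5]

Negative, Positive, Negative

The simplest hypothesis consistent with all the labels is: sum ≥ 13.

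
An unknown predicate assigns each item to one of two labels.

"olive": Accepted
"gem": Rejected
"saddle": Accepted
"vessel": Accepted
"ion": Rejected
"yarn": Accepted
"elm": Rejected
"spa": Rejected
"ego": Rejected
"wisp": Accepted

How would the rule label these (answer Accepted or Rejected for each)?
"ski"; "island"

Rejected, Accepted

A rule that fits every label: length ≥ 4 — true of each 'Accepted' example, false of each 'Rejected' one.
"ski" — length 3, hence Rejected. "island" — length 6, hence Accepted.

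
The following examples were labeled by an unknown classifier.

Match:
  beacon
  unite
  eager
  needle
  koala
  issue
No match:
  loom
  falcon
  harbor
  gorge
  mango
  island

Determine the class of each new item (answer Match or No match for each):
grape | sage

No match, No match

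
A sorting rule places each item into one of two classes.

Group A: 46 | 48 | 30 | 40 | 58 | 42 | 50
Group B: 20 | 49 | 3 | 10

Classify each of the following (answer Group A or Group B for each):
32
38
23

Group A, Group A, Group B

Rule: even AND at least 30. This holds for each 'Group A' example and fails for each 'Group B' one.
32: 32 is even, 32 ≥ 30, qualifies → Group A. 38: 38 is even, 38 ≥ 30, qualifies → Group A. 23: 23 is odd, 23 < 30, does not satisfy this → Group B.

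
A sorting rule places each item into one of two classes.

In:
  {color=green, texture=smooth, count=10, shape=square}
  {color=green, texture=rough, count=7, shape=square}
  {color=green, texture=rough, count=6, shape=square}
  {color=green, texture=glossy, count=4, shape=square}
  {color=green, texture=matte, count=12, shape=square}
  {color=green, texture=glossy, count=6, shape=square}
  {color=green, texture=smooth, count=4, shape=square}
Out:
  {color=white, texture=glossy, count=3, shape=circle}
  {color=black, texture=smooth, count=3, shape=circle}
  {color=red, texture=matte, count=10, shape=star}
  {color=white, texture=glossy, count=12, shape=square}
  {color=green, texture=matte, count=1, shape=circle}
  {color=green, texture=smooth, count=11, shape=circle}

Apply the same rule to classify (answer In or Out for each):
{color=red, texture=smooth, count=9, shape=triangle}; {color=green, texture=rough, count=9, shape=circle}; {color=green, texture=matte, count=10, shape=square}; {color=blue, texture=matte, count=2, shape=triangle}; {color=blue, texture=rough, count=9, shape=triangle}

Out, Out, In, Out, Out

The classifier is using: color is green AND shape is square.
{color=red, texture=smooth, count=9, shape=triangle} → color is red, shape is triangle → Out. {color=green, texture=rough, count=9, shape=circle} → color is green, shape is circle → Out. {color=green, texture=matte, count=10, shape=square} → color is green, shape is square → In. {color=blue, texture=matte, count=2, shape=triangle} → color is blue, shape is triangle → Out. {color=blue, texture=rough, count=9, shape=triangle} → color is blue, shape is triangle → Out.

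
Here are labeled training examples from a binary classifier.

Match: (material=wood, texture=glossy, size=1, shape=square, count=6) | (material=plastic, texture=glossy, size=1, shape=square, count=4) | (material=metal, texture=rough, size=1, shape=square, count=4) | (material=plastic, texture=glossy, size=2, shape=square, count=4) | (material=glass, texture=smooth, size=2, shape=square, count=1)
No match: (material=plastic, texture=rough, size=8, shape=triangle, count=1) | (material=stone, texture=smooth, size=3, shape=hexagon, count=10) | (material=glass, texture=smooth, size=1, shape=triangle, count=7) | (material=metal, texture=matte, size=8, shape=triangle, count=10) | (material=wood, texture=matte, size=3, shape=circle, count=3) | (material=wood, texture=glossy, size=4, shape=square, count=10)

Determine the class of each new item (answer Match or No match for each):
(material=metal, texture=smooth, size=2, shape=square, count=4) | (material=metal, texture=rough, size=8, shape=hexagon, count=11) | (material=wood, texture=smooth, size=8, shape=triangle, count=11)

The simplest hypothesis consistent with all the labels is: shape is square AND size ≤ 2.

Match, No match, No match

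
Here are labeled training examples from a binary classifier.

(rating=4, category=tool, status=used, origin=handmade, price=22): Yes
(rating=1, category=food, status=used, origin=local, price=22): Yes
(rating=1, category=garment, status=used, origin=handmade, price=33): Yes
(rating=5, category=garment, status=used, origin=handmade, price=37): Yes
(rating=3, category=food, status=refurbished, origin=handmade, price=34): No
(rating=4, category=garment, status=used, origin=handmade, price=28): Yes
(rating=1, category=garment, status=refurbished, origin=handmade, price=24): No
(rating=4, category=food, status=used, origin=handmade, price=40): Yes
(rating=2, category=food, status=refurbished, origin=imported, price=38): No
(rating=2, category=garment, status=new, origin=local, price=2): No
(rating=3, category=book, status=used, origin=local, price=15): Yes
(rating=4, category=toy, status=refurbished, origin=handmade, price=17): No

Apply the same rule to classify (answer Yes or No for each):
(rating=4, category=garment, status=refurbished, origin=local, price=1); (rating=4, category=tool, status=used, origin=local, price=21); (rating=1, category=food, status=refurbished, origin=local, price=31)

Every 'Yes' example satisfies: status is used. None of the 'No' examples do.
(rating=4, category=garment, status=refurbished, origin=local, price=1): status is refurbished — does not fit, so No.
(rating=4, category=tool, status=used, origin=local, price=21): status is used — checks out, so Yes.
(rating=1, category=food, status=refurbished, origin=local, price=31): status is refurbished — does not fit, so No.

No, Yes, No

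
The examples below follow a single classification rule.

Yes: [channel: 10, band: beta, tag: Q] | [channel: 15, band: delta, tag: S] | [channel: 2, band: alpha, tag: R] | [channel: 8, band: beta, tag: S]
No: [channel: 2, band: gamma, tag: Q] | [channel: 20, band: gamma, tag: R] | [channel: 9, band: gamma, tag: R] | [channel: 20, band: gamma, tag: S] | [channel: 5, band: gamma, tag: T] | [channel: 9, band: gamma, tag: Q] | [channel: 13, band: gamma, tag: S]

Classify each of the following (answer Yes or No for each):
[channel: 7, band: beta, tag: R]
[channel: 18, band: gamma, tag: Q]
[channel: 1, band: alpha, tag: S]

The rule appears to be: band is not gamma.
[channel: 7, band: beta, tag: R]: Yes (band is beta).
[channel: 18, band: gamma, tag: Q]: No (band is gamma).
[channel: 1, band: alpha, tag: S]: Yes (band is alpha).

Yes, No, Yes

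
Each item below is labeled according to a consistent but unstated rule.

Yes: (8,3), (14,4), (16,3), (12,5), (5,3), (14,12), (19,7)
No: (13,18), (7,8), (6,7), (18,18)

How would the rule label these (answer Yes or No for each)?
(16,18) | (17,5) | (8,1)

No, Yes, Yes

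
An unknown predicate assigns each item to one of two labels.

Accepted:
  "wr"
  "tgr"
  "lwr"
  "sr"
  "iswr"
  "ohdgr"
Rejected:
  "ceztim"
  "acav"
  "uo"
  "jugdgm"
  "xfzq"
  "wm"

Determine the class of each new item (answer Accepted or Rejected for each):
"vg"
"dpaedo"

The pattern is that an item is 'Accepted' exactly when: contains 'r'.
Rejected: "vg", since no 'r'.
Rejected: "dpaedo", since no 'r'.

Rejected, Rejected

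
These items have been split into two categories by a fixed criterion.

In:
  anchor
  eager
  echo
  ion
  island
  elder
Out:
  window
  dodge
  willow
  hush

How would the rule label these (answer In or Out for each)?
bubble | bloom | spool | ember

Out, Out, Out, In

All 'In' examples share one property — starts with a vowel — and every 'Out' example lacks it.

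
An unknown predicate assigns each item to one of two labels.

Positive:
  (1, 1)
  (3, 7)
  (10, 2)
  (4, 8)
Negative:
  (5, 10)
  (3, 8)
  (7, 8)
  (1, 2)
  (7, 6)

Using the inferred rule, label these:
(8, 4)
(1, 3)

Positive, Positive

Looking at the examples, the only property every 'Positive' case has and every 'Negative' case lacks is: sum is even.
(8, 4) — 8+4 = 12, hence Positive. (1, 3) — 1+3 = 4, hence Positive.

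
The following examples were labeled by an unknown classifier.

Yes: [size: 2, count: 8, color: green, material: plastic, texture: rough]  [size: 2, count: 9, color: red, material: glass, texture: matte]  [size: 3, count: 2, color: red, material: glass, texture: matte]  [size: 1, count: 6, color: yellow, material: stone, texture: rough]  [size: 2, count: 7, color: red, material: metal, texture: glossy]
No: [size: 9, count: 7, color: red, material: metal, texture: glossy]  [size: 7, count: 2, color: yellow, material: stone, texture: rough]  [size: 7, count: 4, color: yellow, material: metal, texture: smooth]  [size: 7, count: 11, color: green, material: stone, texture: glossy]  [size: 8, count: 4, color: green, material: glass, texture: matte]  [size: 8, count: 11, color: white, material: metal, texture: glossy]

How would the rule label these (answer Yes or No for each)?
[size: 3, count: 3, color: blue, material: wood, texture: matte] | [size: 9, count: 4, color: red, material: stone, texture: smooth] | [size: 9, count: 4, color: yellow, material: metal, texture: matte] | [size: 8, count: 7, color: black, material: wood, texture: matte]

'Yes' ⟺ size ≤ 3.

Yes, No, No, No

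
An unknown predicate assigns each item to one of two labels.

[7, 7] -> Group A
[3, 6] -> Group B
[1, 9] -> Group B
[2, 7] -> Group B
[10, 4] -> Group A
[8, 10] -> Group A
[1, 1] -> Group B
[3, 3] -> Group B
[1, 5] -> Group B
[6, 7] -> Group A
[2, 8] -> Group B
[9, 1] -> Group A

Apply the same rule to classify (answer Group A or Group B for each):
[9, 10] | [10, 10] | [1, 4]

Group A, Group A, Group B

A rule that fits every label: first ≥ 4 — true of each 'Group A' example, false of each 'Group B' one.
[9, 10]: first 9 — passes, so Group A.
[10, 10]: first 10 — passes, so Group A.
[1, 4]: first 1 — does not fit, so Group B.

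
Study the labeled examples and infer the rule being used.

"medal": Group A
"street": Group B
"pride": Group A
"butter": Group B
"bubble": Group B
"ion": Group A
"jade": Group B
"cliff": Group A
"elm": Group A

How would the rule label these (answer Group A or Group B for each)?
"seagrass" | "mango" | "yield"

Group B, Group A, Group A

The rule appears to be: odd length.
Group B: "seagrass", since length 8.
Group A: "mango", since length 5.
Group A: "yield", since length 5.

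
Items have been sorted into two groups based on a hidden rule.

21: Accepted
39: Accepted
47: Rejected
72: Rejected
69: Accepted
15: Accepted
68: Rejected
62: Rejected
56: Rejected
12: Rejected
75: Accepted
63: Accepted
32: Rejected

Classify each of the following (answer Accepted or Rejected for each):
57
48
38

All 'Accepted' examples share one property — ≡ 3 (mod 6) — and every 'Rejected' example lacks it.
57 → 57 mod 6 = 3 → Accepted.
48 → 48 mod 6 = 0 → Rejected.
38 → 38 mod 6 = 2 → Rejected.

Accepted, Rejected, Rejected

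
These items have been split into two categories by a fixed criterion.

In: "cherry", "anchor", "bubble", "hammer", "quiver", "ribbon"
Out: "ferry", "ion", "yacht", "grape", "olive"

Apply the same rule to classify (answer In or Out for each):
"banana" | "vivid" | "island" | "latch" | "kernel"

'In' ⟺ even length.
In: "banana", since length 6.
Out: "vivid", since length 5.
In: "island", since length 6.
Out: "latch", since length 5.
In: "kernel", since length 6.

In, Out, In, Out, In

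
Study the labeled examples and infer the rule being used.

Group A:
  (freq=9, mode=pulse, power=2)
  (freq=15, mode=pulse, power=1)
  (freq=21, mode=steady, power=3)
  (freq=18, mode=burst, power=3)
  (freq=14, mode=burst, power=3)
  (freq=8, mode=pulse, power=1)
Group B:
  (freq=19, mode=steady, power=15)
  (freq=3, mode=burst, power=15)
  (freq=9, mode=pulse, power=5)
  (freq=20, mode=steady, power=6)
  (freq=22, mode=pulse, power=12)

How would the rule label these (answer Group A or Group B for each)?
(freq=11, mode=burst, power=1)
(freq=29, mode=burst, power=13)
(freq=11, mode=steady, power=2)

Group A, Group B, Group A

One predicate separates the groups cleanly: power ≤ 3.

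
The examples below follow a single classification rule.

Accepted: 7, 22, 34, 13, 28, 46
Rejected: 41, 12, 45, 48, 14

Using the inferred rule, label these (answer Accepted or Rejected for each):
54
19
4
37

Rejected, Accepted, Accepted, Accepted

All 'Accepted' examples share one property — ≡ 1 (mod 3) — and every 'Rejected' example lacks it.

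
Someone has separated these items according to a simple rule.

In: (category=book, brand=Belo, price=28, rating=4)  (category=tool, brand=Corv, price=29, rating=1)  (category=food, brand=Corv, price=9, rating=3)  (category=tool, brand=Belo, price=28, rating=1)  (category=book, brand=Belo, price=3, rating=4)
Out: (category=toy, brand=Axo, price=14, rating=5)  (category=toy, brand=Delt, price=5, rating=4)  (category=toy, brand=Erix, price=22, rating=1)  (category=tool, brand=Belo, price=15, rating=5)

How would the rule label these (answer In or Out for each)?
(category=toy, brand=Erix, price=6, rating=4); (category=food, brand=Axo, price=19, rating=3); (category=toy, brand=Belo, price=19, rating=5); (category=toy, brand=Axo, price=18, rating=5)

Out, In, Out, Out

The distinguishing property — category is not toy AND rating ≤ 4 — holds for all the 'In' cases and none of the 'Out' cases.
Out: (category=toy, brand=Erix, price=6, rating=4), since category is toy, rating = 4.
In: (category=food, brand=Axo, price=19, rating=3), since category is food, rating = 3.
Out: (category=toy, brand=Belo, price=19, rating=5), since category is toy, rating = 5.
Out: (category=toy, brand=Axo, price=18, rating=5), since category is toy, rating = 5.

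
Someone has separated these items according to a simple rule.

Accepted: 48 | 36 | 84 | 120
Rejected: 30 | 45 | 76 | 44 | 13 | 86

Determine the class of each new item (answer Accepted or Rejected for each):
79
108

Rejected, Accepted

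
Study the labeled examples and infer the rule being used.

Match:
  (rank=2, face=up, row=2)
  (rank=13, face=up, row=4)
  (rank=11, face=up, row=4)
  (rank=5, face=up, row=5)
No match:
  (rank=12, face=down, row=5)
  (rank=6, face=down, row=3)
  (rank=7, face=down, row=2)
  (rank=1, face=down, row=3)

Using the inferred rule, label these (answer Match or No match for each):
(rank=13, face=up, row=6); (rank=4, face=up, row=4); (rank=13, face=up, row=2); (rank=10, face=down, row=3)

Checking candidate rules against both groups, what survives is: face is up.
Match: (rank=13, face=up, row=6), since face is up. Match: (rank=4, face=up, row=4), since face is up. Match: (rank=13, face=up, row=2), since face is up. No match: (rank=10, face=down, row=3), since face is down.

Match, Match, Match, No match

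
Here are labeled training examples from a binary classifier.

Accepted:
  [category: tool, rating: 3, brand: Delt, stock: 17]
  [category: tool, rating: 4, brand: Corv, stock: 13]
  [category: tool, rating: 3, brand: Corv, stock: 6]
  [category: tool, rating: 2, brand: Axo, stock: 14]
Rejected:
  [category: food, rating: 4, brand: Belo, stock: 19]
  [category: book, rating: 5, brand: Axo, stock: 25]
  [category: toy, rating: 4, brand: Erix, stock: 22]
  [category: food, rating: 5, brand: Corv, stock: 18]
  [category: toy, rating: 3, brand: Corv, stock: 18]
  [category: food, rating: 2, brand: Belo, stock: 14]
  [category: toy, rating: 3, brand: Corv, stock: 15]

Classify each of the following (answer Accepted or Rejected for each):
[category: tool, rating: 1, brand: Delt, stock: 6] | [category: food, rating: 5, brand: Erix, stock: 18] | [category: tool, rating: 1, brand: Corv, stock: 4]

The distinguishing property — category is tool — holds for all the 'Accepted' cases and none of the 'Rejected' cases.
[category: tool, rating: 1, brand: Delt, stock: 6] — category is tool, hence Accepted. [category: food, rating: 5, brand: Erix, stock: 18] — category is food, hence Rejected. [category: tool, rating: 1, brand: Corv, stock: 4] — category is tool, hence Accepted.

Accepted, Rejected, Accepted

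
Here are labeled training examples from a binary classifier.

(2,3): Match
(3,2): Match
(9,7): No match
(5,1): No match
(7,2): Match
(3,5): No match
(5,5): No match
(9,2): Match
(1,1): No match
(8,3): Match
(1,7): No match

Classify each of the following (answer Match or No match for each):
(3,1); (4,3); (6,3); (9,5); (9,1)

No match, Match, Match, No match, No match

One predicate separates the groups cleanly: sum is odd.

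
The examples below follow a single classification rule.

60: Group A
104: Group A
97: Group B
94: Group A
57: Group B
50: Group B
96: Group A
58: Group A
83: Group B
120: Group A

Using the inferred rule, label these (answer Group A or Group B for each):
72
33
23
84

Group A, Group B, Group B, Group A

'Group A' ⟺ even AND at least 57.
72 → 72 is even, 72 ≥ 57 → Group A. 33 → 33 is odd, 33 < 57 → Group B. 23 → 23 is odd, 23 < 57 → Group B. 84 → 84 is even, 84 ≥ 57 → Group A.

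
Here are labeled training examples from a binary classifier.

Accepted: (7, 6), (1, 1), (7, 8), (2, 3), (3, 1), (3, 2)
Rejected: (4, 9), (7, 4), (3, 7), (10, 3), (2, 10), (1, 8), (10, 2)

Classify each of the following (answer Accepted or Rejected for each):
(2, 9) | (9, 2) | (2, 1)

A rule that fits every label: |first − second| ≤ 2 — true of each 'Accepted' example, false of each 'Rejected' one.
(2, 9): |2−9| = 7 — does not fit, so Rejected. (9, 2): |9−2| = 7 — does not fit, so Rejected. (2, 1): |2−1| = 1 — qualifies, so Accepted.

Rejected, Rejected, Accepted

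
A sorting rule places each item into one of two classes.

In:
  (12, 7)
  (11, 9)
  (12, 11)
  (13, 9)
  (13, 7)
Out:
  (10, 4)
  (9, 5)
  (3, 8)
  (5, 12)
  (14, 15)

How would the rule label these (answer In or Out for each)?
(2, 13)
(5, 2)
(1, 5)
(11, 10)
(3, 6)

Every 'In' example satisfies: first > second AND sum ≥ 17. None of the 'Out' examples do.
Out: (2, 13), since 2 < 13, 2+13 = 15. Out: (5, 2), since 5 > 2, 5+2 = 7. Out: (1, 5), since 1 < 5, 1+5 = 6. In: (11, 10), since 11 > 10, 11+10 = 21. Out: (3, 6), since 3 < 6, 3+6 = 9.

Out, Out, Out, In, Out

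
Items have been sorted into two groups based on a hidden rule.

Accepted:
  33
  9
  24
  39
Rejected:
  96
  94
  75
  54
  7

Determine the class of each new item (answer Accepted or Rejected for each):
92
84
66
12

One predicate separates the groups cleanly: multiple of 3 AND at most 39.
92: Rejected (92 = 3·30 + 2, 92 > 39). 84: Rejected (84 = 3·28, 84 > 39). 66: Rejected (66 = 3·22, 66 > 39). 12: Accepted (12 = 3·4, 12 ≤ 39).

Rejected, Rejected, Rejected, Accepted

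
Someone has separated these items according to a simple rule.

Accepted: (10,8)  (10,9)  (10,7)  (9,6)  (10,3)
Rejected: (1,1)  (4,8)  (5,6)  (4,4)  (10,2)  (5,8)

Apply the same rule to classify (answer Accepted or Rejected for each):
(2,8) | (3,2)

Rejected, Rejected

All 'Accepted' examples share one property — first > second AND sum ≥ 13 — and every 'Rejected' example lacks it.
(2,8) — 2 < 8, 2+8 = 10, hence Rejected. (3,2) — 3 > 2, 3+2 = 5, hence Rejected.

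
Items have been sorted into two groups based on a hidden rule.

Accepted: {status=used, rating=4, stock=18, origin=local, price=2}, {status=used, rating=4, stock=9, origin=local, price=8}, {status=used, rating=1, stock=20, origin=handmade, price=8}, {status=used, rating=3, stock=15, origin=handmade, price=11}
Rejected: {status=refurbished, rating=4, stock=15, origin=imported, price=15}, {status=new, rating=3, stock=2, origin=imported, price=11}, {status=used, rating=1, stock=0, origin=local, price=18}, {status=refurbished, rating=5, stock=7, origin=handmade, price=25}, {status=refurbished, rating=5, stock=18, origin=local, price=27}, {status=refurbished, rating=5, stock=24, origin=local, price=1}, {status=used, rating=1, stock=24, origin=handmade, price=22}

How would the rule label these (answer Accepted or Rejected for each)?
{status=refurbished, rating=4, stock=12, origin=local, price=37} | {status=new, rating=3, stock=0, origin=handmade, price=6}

Rule: status is used AND price ≤ 11. This holds for each 'Accepted' example and fails for each 'Rejected' one.

Rejected, Rejected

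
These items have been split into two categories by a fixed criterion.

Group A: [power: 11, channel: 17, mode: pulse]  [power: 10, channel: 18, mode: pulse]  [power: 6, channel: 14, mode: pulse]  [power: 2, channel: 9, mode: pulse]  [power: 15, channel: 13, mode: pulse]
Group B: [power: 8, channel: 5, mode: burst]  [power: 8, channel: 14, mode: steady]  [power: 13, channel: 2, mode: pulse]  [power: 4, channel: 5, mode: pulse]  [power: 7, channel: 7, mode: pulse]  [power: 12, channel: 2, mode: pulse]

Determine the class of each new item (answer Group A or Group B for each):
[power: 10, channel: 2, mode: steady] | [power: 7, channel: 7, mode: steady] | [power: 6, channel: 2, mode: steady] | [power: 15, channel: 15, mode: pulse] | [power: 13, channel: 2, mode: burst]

The rule appears to be: mode is pulse AND channel ≥ 9.

Group B, Group B, Group B, Group A, Group B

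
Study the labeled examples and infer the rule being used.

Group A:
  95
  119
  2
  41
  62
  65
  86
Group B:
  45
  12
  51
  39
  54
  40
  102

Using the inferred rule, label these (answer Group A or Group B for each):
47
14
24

All 'Group A' examples share one property — ≡ 2 (mod 3) — and every 'Group B' example lacks it.
47 — 47 mod 3 = 2, hence Group A.
14 — 14 mod 3 = 2, hence Group A.
24 — 24 mod 3 = 0, hence Group B.

Group A, Group A, Group B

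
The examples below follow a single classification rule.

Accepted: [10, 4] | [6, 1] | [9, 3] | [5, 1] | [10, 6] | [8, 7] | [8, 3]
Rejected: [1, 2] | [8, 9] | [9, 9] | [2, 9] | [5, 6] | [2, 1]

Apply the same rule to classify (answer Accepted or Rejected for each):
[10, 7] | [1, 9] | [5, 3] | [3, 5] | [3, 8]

'Accepted' ⟺ first > second AND sum ≥ 6.

Accepted, Rejected, Accepted, Rejected, Rejected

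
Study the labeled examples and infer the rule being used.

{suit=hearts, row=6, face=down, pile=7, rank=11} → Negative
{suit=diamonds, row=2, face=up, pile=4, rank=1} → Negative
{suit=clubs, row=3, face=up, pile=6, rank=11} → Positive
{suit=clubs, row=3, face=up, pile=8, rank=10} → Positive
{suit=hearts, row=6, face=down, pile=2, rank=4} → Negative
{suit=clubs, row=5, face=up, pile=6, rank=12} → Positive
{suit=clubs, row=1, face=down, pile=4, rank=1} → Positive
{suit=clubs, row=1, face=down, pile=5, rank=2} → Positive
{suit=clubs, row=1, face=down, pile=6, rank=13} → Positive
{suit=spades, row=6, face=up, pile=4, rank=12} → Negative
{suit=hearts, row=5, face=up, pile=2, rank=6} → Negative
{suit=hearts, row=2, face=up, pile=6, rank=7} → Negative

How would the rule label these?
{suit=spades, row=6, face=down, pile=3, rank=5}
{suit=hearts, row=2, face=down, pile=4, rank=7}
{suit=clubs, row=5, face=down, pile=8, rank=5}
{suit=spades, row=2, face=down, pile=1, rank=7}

Negative, Negative, Positive, Negative

Checking candidate rules against both groups, what survives is: suit is clubs.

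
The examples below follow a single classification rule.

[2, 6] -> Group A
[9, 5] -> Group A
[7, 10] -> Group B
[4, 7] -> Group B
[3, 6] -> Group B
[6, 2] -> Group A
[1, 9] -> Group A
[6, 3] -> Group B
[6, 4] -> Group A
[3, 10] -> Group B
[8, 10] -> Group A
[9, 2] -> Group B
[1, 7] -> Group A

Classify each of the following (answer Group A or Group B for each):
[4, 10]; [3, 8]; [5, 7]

Comparing the two groups points to one rule — sum is even.
Group A: [4, 10], since 4+10 = 14. Group B: [3, 8], since 3+8 = 11. Group A: [5, 7], since 5+7 = 12.

Group A, Group B, Group A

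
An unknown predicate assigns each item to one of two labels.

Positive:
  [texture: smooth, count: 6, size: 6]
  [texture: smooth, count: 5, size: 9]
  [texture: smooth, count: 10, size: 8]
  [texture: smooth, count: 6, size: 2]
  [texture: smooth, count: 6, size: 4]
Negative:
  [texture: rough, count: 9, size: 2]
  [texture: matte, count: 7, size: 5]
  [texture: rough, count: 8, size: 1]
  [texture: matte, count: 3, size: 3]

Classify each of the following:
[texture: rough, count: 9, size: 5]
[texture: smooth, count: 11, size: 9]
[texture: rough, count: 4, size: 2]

Negative, Positive, Negative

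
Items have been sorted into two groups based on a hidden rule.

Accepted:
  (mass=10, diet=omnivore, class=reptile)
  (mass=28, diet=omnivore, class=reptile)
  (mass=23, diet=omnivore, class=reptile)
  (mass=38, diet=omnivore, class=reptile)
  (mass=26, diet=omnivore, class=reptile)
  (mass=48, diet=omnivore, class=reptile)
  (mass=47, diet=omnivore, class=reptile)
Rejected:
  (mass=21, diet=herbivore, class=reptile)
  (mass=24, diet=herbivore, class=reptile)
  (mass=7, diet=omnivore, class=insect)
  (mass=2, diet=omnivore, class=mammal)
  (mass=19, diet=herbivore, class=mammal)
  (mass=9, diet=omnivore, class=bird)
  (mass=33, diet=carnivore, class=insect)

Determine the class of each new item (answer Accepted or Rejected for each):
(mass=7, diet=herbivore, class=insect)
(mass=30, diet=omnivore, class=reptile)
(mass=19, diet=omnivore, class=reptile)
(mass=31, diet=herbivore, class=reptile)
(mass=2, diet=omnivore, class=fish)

Rejected, Accepted, Accepted, Rejected, Rejected

'Accepted' ⟺ diet is omnivore AND class is reptile.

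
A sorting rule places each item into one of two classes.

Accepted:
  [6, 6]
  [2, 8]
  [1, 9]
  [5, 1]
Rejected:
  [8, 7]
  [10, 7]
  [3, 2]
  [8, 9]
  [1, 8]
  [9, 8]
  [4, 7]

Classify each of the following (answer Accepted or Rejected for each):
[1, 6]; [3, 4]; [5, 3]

Rejected, Rejected, Accepted

Looking at the examples, the only property every 'Accepted' case has and every 'Rejected' case lacks is: sum is even.
[1, 6]: 1+6 = 7, doesn't match → Rejected.
[3, 4]: 3+4 = 7, doesn't match → Rejected.
[5, 3]: 5+3 = 8, meets the rule → Accepted.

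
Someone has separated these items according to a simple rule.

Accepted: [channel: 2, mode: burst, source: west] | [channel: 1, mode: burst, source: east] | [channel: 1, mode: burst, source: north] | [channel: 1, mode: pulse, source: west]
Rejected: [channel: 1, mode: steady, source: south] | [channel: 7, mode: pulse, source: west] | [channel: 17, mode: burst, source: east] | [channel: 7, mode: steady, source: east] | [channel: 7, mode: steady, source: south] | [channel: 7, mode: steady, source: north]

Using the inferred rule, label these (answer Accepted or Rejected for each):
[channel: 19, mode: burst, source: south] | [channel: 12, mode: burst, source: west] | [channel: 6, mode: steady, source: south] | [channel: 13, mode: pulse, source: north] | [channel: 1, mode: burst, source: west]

Rejected, Rejected, Rejected, Rejected, Accepted

The distinguishing property — mode is not steady AND channel ≤ 2 — holds for all the 'Accepted' cases and none of the 'Rejected' cases.
[channel: 19, mode: burst, source: south]: mode is burst, channel = 19 — doesn't match, so Rejected.
[channel: 12, mode: burst, source: west]: mode is burst, channel = 12 — doesn't match, so Rejected.
[channel: 6, mode: steady, source: south]: mode is steady, channel = 6 — doesn't match, so Rejected.
[channel: 13, mode: pulse, source: north]: mode is pulse, channel = 13 — doesn't match, so Rejected.
[channel: 1, mode: burst, source: west]: mode is burst, channel = 1 — passes, so Accepted.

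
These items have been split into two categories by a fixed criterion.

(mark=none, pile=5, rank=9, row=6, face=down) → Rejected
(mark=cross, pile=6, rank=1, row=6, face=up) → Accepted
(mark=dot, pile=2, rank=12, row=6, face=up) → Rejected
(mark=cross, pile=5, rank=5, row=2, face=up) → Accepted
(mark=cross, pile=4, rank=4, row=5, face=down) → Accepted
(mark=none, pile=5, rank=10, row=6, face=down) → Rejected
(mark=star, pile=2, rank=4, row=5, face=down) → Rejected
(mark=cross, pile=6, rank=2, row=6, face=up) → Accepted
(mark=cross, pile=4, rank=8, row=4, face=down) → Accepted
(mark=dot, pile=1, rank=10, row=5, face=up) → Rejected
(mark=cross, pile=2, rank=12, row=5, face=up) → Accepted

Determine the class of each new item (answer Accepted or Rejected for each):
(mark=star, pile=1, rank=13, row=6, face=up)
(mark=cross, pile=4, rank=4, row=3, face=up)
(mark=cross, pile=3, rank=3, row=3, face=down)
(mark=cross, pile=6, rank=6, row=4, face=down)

One predicate separates the groups cleanly: mark is cross.
(mark=star, pile=1, rank=13, row=6, face=up): mark is star, does not satisfy this → Rejected. (mark=cross, pile=4, rank=4, row=3, face=up): mark is cross, matches → Accepted. (mark=cross, pile=3, rank=3, row=3, face=down): mark is cross, matches → Accepted. (mark=cross, pile=6, rank=6, row=4, face=down): mark is cross, matches → Accepted.

Rejected, Accepted, Accepted, Accepted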